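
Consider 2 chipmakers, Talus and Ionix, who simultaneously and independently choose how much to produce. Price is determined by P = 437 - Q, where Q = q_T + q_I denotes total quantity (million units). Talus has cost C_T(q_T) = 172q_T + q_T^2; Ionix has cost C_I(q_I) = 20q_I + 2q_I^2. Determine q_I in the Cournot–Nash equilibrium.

Talus's profit: π_T = (437 - Q)q_T - (172q_T + q_T²). Setting ∂π_T/∂q_T = 0: 265 - 4q_T - (q_I) = 0.
Ionix's profit: π_I = (437 - Q)q_I - (20q_I + 2q_I²). Setting ∂π_I/∂q_I = 0: 417 - 6q_I - (q_T) = 0.
Rearranging gives the reaction functions q_T = (265 - q_I)/4 and q_I = (417 - q_T)/6.
Substituting one into the other gives q_T = 51 and q_I = 61.

61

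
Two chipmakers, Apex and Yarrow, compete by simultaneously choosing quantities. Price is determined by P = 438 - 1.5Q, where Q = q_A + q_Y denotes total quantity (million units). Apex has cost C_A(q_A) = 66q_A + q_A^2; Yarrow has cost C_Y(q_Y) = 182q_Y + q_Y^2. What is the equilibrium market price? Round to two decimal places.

293.08

Apex's profit: π_A = (438 - 1.5Q)q_A - (66q_A + q_A²). Setting ∂π_A/∂q_A = 0: 372 - 5q_A - (3/2)(q_Y) = 0.
Yarrow's profit: π_Y = (438 - 1.5Q)q_Y - (182q_Y + q_Y²). Setting ∂π_Y/∂q_Y = 0: 256 - 5q_Y - (3/2)(q_A) = 0.
Rearranging gives the reaction functions q_A = (372 - (3/2)q_Y)/5 and q_Y = (256 - (3/2)q_A)/5.
Solving the pair: q_A = 64.8791, q_Y = 31.7363.
Total output Q = 1256/13, so price P = 438 - (3/2)·(1256/13) = 293.0769.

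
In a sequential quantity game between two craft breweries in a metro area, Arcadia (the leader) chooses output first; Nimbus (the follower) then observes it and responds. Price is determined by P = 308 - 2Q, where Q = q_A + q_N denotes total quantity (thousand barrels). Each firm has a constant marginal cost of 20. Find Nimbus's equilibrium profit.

Solve by backward induction. Given q_A, the follower Nimbus maximises π_N = (308 - 2q_A - 2q_N)q_N - 20q_N.
∂π_N/∂q_N = 288 - 2q_A - 4q_N = 0 gives the reaction function q_N = (288 - 2q_A)/4.
The leader anticipates this reaction. Substituting into P = 308 - 2Q gives P = 164 - q_A, so π_A = (164 - q_A)q_A - 20q_A.
Maximising: ∂π_A/∂q_A = 144 - 2q_A = 0, giving q_A = 72.
Then q_N = (288 - 2·72)/4 = 36.
Price P = 308 - 2·108 = 92.
Nimbus's profit: (92 - 20)·36 = 2592.

2592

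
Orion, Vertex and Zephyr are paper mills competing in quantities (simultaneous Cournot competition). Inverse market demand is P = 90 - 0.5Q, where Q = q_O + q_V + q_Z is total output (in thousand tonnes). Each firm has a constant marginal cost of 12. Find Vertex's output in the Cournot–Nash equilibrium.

Each firm earns π_i = (90 - 0.5Q)q_i - 12q_i.
Setting ∂π_i/∂q_i = 0 with rivals' quantities fixed: 78 - q_i - (1/2)·Σ_{j≠i} q_j = 0.
By symmetry each firm produces the same amount; substituting Σ_{j≠i} q_j = 2q_i yields q_i = 78/2 = 39.

39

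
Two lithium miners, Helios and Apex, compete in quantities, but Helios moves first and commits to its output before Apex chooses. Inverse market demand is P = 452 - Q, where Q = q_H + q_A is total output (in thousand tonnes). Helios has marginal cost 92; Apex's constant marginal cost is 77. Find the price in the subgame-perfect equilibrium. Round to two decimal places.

178.25

The follower Apex best-responds to any q_H: π_A = (452 - Q)q_A - 77q_A.
Setting the follower's marginal profit to zero, 375 - q_H - 2q_A = 0, i.e. q_A = (375 - q_H)/2.
The leader anticipates this reaction. Substituting into P = 452 - Q gives P = 529/2 - (1/2)q_H, so π_H = (529/2 - (1/2)q_H)q_H - 92q_H.
Leader FOC: 345/2 - q_H = 0, so q_H = 345/2.
Then q_A = (375 - 345/2)/2 = 405/4.
Total output Q = 1095/4, so price P = 452 - 1095/4 = 713/4.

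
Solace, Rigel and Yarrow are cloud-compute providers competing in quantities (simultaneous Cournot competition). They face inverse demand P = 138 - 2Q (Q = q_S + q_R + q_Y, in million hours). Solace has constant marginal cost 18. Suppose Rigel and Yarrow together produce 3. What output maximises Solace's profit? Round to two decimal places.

With rivals' combined output fixed at 3, Solace's profit is π_S = (138 - 2·3 - 2q_S)q_S - (18q_S) = (132 - 2q_S)q_S - (18q_S).
∂π_S/∂q_S = 114 - 4q_S = 0, so q_S = 57/2.

28.50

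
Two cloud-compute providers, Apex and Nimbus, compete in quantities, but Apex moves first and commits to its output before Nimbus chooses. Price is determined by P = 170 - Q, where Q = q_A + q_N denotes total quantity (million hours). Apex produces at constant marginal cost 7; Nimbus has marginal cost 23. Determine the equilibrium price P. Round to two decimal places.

51.75

Solve by backward induction. Given q_A, the follower Nimbus maximises π_N = (170 - q_A - q_N)q_N - 23q_N.
∂π_N/∂q_N = 147 - q_A - 2q_N = 0 gives the reaction function q_N = (147 - q_A)/2.
Apex substitutes q_N(q_A) into its own profit: π_A = q_A(170 - q_A - (147 - q_A)/2) - 7q_A = (193/2 - (1/2)q_A)q_A - 7q_A.
Maximising: ∂π_A/∂q_A = 179/2 - q_A = 0, giving q_A = 179/2.
Then q_N = (147 - 179/2)/2 = 115/4.
Total output Q = 473/4, so price P = 170 - 473/4 = 207/4.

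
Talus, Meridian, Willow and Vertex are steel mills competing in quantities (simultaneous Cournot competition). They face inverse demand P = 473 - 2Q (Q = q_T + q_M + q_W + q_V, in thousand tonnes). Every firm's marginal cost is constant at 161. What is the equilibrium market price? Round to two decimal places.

Each firm earns π_i = (473 - 2Q)q_i - 161q_i.
First-order condition (treating rivals' output as given): 312 - 4q_i - 2·Σ_{j≠i} q_j = 0.
With identical firms every q_j equals q_i, so Σ_{j≠i} q_j = 3q_i and 312 = 10q_i, giving q_i = 156/5.
Total output Q = 624/5, so price P = 473 - 2·(624/5) = 1117/5.

223.40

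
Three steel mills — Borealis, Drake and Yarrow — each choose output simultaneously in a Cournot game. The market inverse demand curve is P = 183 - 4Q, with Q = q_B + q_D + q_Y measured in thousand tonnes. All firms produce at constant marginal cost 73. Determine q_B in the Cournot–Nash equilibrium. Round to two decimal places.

6.88

Each firm earns π_i = (183 - 4Q)q_i - 73q_i.
Setting ∂π_i/∂q_i = 0 with rivals' quantities fixed: 110 - 8q_i - 4·Σ_{j≠i} q_j = 0.
With identical firms every q_j equals q_i, so Σ_{j≠i} q_j = 2q_i and 110 = 16q_i, giving q_i = 55/8.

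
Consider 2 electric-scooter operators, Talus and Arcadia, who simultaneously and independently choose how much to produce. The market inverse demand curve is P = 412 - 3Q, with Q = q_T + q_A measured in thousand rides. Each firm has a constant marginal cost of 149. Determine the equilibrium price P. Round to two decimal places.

236.67

Each firm earns π_i = (412 - 3Q)q_i - 149q_i.
First-order condition (treating rivals' output as given): 263 - 6q_i - 3q_j = 0.
With identical firms every q_j equals q_i, so q_j = q_i and 263 = 9q_i, giving q_i = 263/9.
Total output Q = 526/9, so price P = 412 - 3·(526/9) = 710/3.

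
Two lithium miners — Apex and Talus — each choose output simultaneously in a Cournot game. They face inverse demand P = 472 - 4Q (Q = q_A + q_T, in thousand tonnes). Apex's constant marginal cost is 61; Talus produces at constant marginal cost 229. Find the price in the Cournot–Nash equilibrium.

Apex's profit: π_A = (472 - 4Q)q_A - (61q_A). Setting ∂π_A/∂q_A = 0: 411 - 8q_A - 4(q_T) = 0.
Talus's profit: π_T = (472 - 4Q)q_T - (229q_T). Setting ∂π_T/∂q_T = 0: 243 - 8q_T - 4(q_A) = 0.
So q_A = (411 - 4q_T)/8 and q_T = (243 - 4q_A)/8.
Solving the pair: q_A = 193/4, q_T = 25/4.
Total output Q = 109/2, so price P = 472 - 4·(109/2) = 254.

254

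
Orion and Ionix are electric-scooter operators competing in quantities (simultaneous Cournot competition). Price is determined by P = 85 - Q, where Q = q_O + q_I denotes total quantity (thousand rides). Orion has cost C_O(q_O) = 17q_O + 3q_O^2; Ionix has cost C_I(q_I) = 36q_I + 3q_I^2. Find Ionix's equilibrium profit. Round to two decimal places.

Orion's profit: π_O = (85 - Q)q_O - (17q_O + 3q_O²). Setting ∂π_O/∂q_O = 0: 68 - 8q_O - (q_I) = 0.
Ionix's profit: π_I = (85 - Q)q_I - (36q_I + 3q_I²). Setting ∂π_I/∂q_I = 0: 49 - 8q_I - (q_O) = 0.
Best responses: q_O = (68 - q_I)/8, q_I = (49 - q_O)/8.
Substituting one into the other gives q_O = 55/7 and q_I = 36/7.
Price P = 85 - 13 = 72.
Ionix's profit: 72·(36/7) - 36·(36/7) - 3(36/7)² = 105.7959.

105.80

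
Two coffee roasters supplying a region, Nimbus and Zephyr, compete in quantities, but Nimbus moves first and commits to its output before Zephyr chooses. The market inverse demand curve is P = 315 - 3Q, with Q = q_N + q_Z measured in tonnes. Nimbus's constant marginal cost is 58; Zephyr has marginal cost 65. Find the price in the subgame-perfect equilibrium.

124

The follower Zephyr best-responds to any q_N: π_Z = (315 - 3Q)q_Z - 65q_Z.
∂π_Z/∂q_Z = 250 - 3q_N - 6q_Z = 0 gives the reaction function q_Z = (250 - 3q_N)/6.
Nimbus substitutes q_Z(q_N) into its own profit: π_N = q_N(315 - 3q_N - (250 - 3q_N)/2) - 58q_N = (190 - (3/2)q_N)q_N - 58q_N.
Leader FOC: 132 - 3q_N = 0, so q_N = 44.
Then q_Z = (250 - 3·44)/6 = 59/3.
Total output Q = 191/3, so price P = 315 - 3·(191/3) = 124.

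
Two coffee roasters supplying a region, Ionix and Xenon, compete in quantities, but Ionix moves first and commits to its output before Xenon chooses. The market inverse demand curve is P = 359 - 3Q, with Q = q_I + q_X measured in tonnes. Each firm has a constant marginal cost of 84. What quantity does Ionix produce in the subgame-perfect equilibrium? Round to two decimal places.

The follower Xenon best-responds to any q_I: π_X = (359 - 3Q)q_X - 84q_X.
Setting the follower's marginal profit to zero, 275 - 3q_I - 6q_X = 0, i.e. q_X = (275 - 3q_I)/6.
Ionix substitutes q_X(q_I) into its own profit: π_I = q_I(359 - 3q_I - (275 - 3q_I)/2) - 84q_I = (443/2 - (3/2)q_I)q_I - 84q_I.
Leader FOC: 275/2 - 3q_I = 0, so q_I = 275/6.
Then q_X = (275 - 3·(275/6))/6 = 275/12.

45.83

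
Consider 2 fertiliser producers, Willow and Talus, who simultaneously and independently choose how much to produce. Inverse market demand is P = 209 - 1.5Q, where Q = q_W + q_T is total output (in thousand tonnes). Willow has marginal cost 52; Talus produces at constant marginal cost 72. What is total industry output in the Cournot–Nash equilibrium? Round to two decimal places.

Willow's profit: π_W = (209 - 1.5Q)q_W - (52q_W). Setting ∂π_W/∂q_W = 0: 157 - 3q_W - (3/2)(q_T) = 0.
Talus's first-order condition: 137 - 3q_T - (3/2)(q_W) = 0.
Rearranging gives the reaction functions q_W = (157 - (3/2)q_T)/3 and q_T = (137 - (3/2)q_W)/3.
Solving the pair: q_W = 118/3, q_T = 26.
Total output Q = 118/3 + 26 = 196/3.

65.33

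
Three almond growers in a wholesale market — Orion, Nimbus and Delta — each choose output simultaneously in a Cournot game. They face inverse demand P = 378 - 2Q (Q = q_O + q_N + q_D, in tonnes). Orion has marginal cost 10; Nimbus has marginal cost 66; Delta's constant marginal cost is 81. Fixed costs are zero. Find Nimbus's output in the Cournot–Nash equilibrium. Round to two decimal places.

33.88

Orion's profit: π_O = (378 - 2Q)q_O - (10q_O). Setting ∂π_O/∂q_O = 0: 368 - 4q_O - 2(q_N + q_D) = 0.
Nimbus's profit: π_N = (378 - 2Q)q_N - (66q_N). Setting ∂π_N/∂q_N = 0: 312 - 4q_N - 2(q_O + q_D) = 0.
Delta's first-order condition: 297 - 4q_D - 2(q_O + q_N) = 0.
Adding the 3 first-order conditions: 977 − 8Q = 0, so Q = 977/8.
Back-substituting: q_O = (368 − 977/4)/2 = 495/8, q_N = (312 − 977/4)/2 = 271/8, q_D = (297 − 977/4)/2 = 211/8.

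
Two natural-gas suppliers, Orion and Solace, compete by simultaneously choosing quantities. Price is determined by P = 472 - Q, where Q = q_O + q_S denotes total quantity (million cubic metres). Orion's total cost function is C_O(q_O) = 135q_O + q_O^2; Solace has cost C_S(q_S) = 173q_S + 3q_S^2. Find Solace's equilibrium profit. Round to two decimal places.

Orion's profit: π_O = (472 - Q)q_O - (135q_O + q_O²). Setting ∂π_O/∂q_O = 0: 337 - 4q_O - (q_S) = 0.
Solace's profit: π_S = (472 - Q)q_S - (173q_S + 3q_S²). Setting ∂π_S/∂q_S = 0: 299 - 8q_S - (q_O) = 0.
Best responses: q_O = (337 - q_S)/4, q_S = (299 - q_O)/8.
Substituting one into the other gives q_O = 77.3226 and q_S = 859/31.
Price P = 472 - 105.0323 = 366.9677.
Solace's profit: 366.9677·(859/31) - 173·(859/31) - 3(859/31)² = 3071.3049.

3071.30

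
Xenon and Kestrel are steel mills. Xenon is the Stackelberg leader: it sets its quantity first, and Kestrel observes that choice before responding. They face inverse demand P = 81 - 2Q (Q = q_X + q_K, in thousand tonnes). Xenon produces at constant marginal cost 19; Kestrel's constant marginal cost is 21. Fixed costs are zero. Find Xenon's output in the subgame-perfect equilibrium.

The follower Kestrel best-responds to any q_X: π_K = (81 - 2Q)q_K - 21q_K.
Follower FOC: 60 - 2q_X - 4q_K = 0, so q_K(q_X) = (60 - 2q_X)/4.
Xenon substitutes q_K(q_X) into its own profit: π_X = q_X(81 - 2q_X - (60 - 2q_X)/2) - 19q_X = (51 - q_X)q_X - 19q_X.
Maximising: ∂π_X/∂q_X = 32 - 2q_X = 0, giving q_X = 16.
Then q_K = (60 - 2·16)/4 = 7.

16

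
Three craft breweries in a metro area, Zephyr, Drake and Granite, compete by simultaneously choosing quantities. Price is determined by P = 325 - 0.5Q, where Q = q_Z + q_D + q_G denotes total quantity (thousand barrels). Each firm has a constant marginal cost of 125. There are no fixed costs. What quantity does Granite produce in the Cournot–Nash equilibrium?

100

Each firm earns π_i = (325 - 0.5Q)q_i - 125q_i.
Setting ∂π_i/∂q_i = 0 with rivals' quantities fixed: 200 - q_i - (1/2)·Σ_{j≠i} q_j = 0.
By symmetry each firm produces the same amount; substituting Σ_{j≠i} q_j = 2q_i yields q_i = 200/2 = 100.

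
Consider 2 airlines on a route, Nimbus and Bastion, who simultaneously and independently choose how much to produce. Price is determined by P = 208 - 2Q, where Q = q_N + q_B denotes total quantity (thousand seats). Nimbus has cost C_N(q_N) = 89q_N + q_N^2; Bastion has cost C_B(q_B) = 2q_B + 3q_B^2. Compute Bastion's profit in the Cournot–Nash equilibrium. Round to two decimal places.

Nimbus's profit: π_N = (208 - 2Q)q_N - (89q_N + q_N²). Setting ∂π_N/∂q_N = 0: 119 - 6q_N - 2(q_B) = 0.
Bastion's profit: π_B = (208 - 2Q)q_B - (2q_B + 3q_B²). Setting ∂π_B/∂q_B = 0: 206 - 10q_B - 2(q_N) = 0.
So q_N = (119 - 2q_B)/6 and q_B = (206 - 2q_N)/10.
Solving the pair: q_N = 389/28, q_B = 499/28.
Price P = 208 - 2·(222/7) = 1012/7.
Bastion's profit: (1012/7)·(499/28) - 2·(499/28) - 3(499/28)² = 1588.0166.

1588.02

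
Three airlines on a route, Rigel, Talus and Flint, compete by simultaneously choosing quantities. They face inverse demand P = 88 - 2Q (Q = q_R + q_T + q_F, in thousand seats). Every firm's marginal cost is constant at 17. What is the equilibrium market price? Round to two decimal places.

34.75

Each firm earns π_i = (88 - 2Q)q_i - 17q_i.
First-order condition (treating rivals' output as given): 71 - 4q_i - 2·Σ_{j≠i} q_j = 0.
By symmetry each firm produces the same amount; substituting Σ_{j≠i} q_j = 2q_i yields q_i = 71/8.
Total output Q = 213/8, so price P = 88 - 2·(213/8) = 139/4.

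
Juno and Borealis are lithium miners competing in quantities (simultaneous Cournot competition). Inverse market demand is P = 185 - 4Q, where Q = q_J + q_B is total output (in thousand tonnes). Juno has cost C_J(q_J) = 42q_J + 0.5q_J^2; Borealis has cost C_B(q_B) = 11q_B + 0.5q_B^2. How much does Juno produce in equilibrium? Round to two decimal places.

9.09

Juno's profit: π_J = (185 - 4Q)q_J - (42q_J + (1/2)q_J²). Setting ∂π_J/∂q_J = 0: 143 - 9q_J - 4(q_B) = 0.
Borealis's first-order condition: 174 - 9q_B - 4(q_J) = 0.
Best responses: q_J = (143 - 4q_B)/9, q_B = (174 - 4q_J)/9.
Solving the pair: q_J = 591/65, q_B = 994/65.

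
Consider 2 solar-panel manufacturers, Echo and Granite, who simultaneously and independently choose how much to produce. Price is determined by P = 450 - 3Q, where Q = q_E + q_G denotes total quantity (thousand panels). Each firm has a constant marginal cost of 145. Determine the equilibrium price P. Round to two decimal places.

246.67

A representative firm's profit is π_i = q_i(450 - 3Q) - 145q_i.
First-order condition (treating rivals' output as given): 305 - 6q_i - 3q_j = 0.
By symmetry each firm produces the same amount; substituting q_j = q_i yields q_i = 305/9.
Total output Q = 610/9, so price P = 450 - 3·(610/9) = 740/3.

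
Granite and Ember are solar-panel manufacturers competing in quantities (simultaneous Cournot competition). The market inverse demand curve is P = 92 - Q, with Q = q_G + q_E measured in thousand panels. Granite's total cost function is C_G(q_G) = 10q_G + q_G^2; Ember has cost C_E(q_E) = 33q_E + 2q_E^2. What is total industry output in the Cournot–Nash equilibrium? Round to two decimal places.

Granite's profit: π_G = (92 - Q)q_G - (10q_G + q_G²). Setting ∂π_G/∂q_G = 0: 82 - 4q_G - (q_E) = 0.
Ember's first-order condition: 59 - 6q_E - (q_G) = 0.
So q_G = (82 - q_E)/4 and q_E = (59 - q_G)/6.
Substituting one into the other gives q_G = 433/23 and q_E = 154/23.
Total output Q = 433/23 + 154/23 = 587/23.

25.52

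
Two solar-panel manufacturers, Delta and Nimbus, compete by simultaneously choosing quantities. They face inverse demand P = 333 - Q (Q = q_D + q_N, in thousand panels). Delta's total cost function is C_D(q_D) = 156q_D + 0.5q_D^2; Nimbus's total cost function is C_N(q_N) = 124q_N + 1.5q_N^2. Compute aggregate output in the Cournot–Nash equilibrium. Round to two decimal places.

Delta's profit: π_D = (333 - Q)q_D - (156q_D + (1/2)q_D²). Setting ∂π_D/∂q_D = 0: 177 - 3q_D - (q_N) = 0.
Nimbus's profit: π_N = (333 - Q)q_N - (124q_N + (3/2)q_N²). Setting ∂π_N/∂q_N = 0: 209 - 5q_N - (q_D) = 0.
Best responses: q_D = (177 - q_N)/3, q_N = (209 - q_D)/5.
Solving the pair: q_D = 338/7, q_N = 225/7.
Total output Q = 338/7 + 225/7 = 563/7.

80.43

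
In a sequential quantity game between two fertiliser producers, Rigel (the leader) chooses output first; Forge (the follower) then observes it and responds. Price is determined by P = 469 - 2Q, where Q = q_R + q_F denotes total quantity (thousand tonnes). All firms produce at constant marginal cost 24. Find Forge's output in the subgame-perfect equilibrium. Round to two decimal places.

Solve by backward induction. Given q_R, the follower Forge maximises π_F = (469 - 2q_R - 2q_F)q_F - 24q_F.
Follower FOC: 445 - 2q_R - 4q_F = 0, so q_F(q_R) = (445 - 2q_R)/4.
The leader anticipates this reaction. Substituting into P = 469 - 2Q gives P = 493/2 - q_R, so π_R = (493/2 - q_R)q_R - 24q_R.
Leader FOC: 445/2 - 2q_R = 0, so q_R = 445/4.
Then q_F = (445 - 2·(445/4))/4 = 445/8.

55.63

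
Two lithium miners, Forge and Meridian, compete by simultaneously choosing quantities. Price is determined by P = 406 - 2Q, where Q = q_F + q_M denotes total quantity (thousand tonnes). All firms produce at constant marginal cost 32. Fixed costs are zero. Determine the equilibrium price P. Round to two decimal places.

Each firm earns π_i = (406 - 2Q)q_i - 32q_i.
Setting ∂π_i/∂q_i = 0 with rivals' quantities fixed: 374 - 4q_i - 2q_j = 0.
By symmetry each firm produces the same amount; substituting q_j = q_i yields q_i = 374/6 = 187/3.
Total output Q = 374/3, so price P = 406 - 2·(374/3) = 470/3.

156.67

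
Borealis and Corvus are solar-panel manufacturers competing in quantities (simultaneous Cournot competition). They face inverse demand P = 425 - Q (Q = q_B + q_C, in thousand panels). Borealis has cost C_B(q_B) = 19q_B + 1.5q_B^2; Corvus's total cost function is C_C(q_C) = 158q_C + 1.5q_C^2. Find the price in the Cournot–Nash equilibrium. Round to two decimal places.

Borealis's profit: π_B = (425 - Q)q_B - (19q_B + (3/2)q_B²). Setting ∂π_B/∂q_B = 0: 406 - 5q_B - (q_C) = 0.
Corvus's first-order condition: 267 - 5q_C - (q_B) = 0.
Rearranging gives the reaction functions q_B = (406 - q_C)/5 and q_C = (267 - q_B)/5.
Substituting one into the other gives q_B = 1763/24 and q_C = 929/24.
Total output Q = 673/6, so price P = 425 - 673/6 = 1877/6.

312.83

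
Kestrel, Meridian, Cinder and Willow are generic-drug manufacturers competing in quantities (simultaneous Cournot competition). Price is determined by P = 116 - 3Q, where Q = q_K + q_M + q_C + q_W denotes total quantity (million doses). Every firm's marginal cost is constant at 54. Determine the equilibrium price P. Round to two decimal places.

Each firm earns π_i = (116 - 3Q)q_i - 54q_i.
Setting ∂π_i/∂q_i = 0 with rivals' quantities fixed: 62 - 6q_i - 3·Σ_{j≠i} q_j = 0.
With identical firms every q_j equals q_i, so Σ_{j≠i} q_j = 3q_i and 62 = 15q_i, giving q_i = 62/15.
Total output Q = 248/15, so price P = 116 - 3·(248/15) = 332/5.

66.40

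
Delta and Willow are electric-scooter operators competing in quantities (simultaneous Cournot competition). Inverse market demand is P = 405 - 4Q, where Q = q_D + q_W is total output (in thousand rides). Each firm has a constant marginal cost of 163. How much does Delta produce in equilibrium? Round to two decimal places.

20.17

A representative firm's profit is π_i = q_i(405 - 4Q) - 163q_i.
First-order condition (treating rivals' output as given): 242 - 8q_i - 4q_j = 0.
With identical firms every q_j equals q_i, so q_j = q_i and 242 = 12q_i, giving q_i = 121/6.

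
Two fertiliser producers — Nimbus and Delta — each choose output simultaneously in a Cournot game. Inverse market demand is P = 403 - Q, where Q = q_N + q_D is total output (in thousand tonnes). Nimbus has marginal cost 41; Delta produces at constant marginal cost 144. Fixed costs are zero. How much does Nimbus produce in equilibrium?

Nimbus's profit: π_N = (403 - Q)q_N - (41q_N). Setting ∂π_N/∂q_N = 0: 362 - 2q_N - (q_D) = 0.
Delta's first-order condition: 259 - 2q_D - (q_N) = 0.
So q_N = (362 - q_D)/2 and q_D = (259 - q_N)/2.
Solving the pair: q_N = 155, q_D = 52.

155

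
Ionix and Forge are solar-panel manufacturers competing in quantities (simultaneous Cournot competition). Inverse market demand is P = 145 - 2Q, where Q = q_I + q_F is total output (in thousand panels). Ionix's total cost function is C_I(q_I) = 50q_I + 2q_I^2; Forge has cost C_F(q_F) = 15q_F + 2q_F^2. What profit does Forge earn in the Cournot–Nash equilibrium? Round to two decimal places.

Ionix's profit: π_I = (145 - 2Q)q_I - (50q_I + 2q_I²). Setting ∂π_I/∂q_I = 0: 95 - 8q_I - 2(q_F) = 0.
Forge's profit: π_F = (145 - 2Q)q_F - (15q_F + 2q_F²). Setting ∂π_F/∂q_F = 0: 130 - 8q_F - 2(q_I) = 0.
Rearranging gives the reaction functions q_I = (95 - 2q_F)/8 and q_F = (130 - 2q_I)/8.
Solving the pair: q_I = 25/3, q_F = 85/6.
Price P = 145 - 2·(45/2) = 100.
Forge's profit: 100·(85/6) - 15·(85/6) - 2(85/6)² = 802.7778.

802.78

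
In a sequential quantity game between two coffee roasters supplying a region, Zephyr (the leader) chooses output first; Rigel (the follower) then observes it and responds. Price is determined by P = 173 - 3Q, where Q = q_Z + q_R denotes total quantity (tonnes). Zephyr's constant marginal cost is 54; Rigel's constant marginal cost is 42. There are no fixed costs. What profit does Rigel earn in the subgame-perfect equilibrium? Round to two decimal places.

500.52

Solve by backward induction. Given q_Z, the follower Rigel maximises π_R = (173 - 3q_Z - 3q_R)q_R - 42q_R.
Setting the follower's marginal profit to zero, 131 - 3q_Z - 6q_R = 0, i.e. q_R = (131 - 3q_Z)/6.
Zephyr substitutes q_R(q_Z) into its own profit: π_Z = q_Z(173 - 3q_Z - (131 - 3q_Z)/2) - 54q_Z = (215/2 - (3/2)q_Z)q_Z - 54q_Z.
Maximising: ∂π_Z/∂q_Z = 107/2 - 3q_Z = 0, giving q_Z = 107/6.
Then q_R = (131 - 3·(107/6))/6 = 155/12.
Price P = 173 - 3·(123/4) = 323/4.
Rigel's profit: (323/4 - 42)·(155/12) = 500.5208.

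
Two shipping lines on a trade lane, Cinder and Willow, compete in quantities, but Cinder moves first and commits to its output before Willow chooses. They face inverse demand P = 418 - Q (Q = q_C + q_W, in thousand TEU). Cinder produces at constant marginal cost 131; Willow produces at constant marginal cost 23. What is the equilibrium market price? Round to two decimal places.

The follower Willow best-responds to any q_C: π_W = (418 - Q)q_W - 23q_W.
Follower FOC: 395 - q_C - 2q_W = 0, so q_W(q_C) = (395 - q_C)/2.
Cinder substitutes q_W(q_C) into its own profit: π_C = q_C(418 - q_C - (395 - q_C)/2) - 131q_C = (441/2 - (1/2)q_C)q_C - 131q_C.
Maximising: ∂π_C/∂q_C = 179/2 - q_C = 0, giving q_C = 179/2.
Then q_W = (395 - 179/2)/2 = 611/4.
Total output Q = 969/4, so price P = 418 - 969/4 = 703/4.

175.75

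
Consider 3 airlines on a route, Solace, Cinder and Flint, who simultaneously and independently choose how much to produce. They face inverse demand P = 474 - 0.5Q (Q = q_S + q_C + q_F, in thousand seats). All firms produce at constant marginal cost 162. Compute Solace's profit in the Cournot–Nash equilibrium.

12168

A representative firm's profit is π_i = q_i(474 - 0.5Q) - 162q_i.
First-order condition (treating rivals' output as given): 312 - q_i - (1/2)·Σ_{j≠i} q_j = 0.
By symmetry each firm produces the same amount; substituting Σ_{j≠i} q_j = 2q_i yields q_i = 312/2 = 156.
Price P = 474 - (1/2)·468 = 240.
Solace's profit: (240 - 162)·156 = 12168.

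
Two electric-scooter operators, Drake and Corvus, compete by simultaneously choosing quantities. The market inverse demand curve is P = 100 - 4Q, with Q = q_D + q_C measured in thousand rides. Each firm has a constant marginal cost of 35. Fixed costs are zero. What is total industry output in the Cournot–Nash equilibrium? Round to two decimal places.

A representative firm's profit is π_i = q_i(100 - 4Q) - 35q_i.
First-order condition (treating rivals' output as given): 65 - 8q_i - 4q_j = 0.
By symmetry each firm produces the same amount; substituting q_j = q_i yields q_i = 65/12.
Total output Q = 65/12 + 65/12 = 65/6.

10.83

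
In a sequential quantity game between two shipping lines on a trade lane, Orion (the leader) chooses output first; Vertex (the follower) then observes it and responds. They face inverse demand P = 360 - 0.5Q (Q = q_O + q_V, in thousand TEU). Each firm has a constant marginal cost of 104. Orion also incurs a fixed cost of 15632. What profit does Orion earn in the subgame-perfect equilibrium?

Solve by backward induction. Given q_O, the follower Vertex maximises π_V = (360 - (1/2)q_O - (1/2)q_V)q_V - 104q_V.
Setting the follower's marginal profit to zero, 256 - (1/2)q_O - q_V = 0, i.e. q_V = (256 - (1/2)q_O).
The leader anticipates this reaction. Substituting into P = 360 - 0.5Q gives P = 232 - (1/4)q_O, so π_O = (232 - (1/4)q_O)q_O - 104q_O.
Maximising: ∂π_O/∂q_O = 128 - (1/2)q_O = 0, giving q_O = 256.
Then q_V = (256 - (1/2)·256) = 128.
Price P = 360 - (1/2)·384 = 168.
Orion's profit: (168 - 104)·256 - 15632 = 752.

752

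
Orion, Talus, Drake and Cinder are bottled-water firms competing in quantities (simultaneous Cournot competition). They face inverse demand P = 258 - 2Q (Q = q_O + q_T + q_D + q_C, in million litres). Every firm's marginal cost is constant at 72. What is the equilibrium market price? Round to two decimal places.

Each firm earns π_i = (258 - 2Q)q_i - 72q_i.
First-order condition (treating rivals' output as given): 186 - 4q_i - 2·Σ_{j≠i} q_j = 0.
With identical firms every q_j equals q_i, so Σ_{j≠i} q_j = 3q_i and 186 = 10q_i, giving q_i = 93/5.
Total output Q = 372/5, so price P = 258 - 2·(372/5) = 546/5.

109.20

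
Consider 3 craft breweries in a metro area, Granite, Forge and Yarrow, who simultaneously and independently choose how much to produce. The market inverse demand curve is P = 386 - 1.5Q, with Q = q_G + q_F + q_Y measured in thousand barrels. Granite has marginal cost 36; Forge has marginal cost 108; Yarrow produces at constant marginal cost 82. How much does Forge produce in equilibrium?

Granite's profit: π_G = (386 - 1.5Q)q_G - (36q_G). Setting ∂π_G/∂q_G = 0: 350 - 3q_G - (3/2)(q_F + q_Y) = 0.
Forge's first-order condition: 278 - 3q_F - (3/2)(q_G + q_Y) = 0.
Yarrow's first-order condition: 304 - 3q_Y - (3/2)(q_G + q_F) = 0.
Adding the 3 conditions: 932 − 3Q − 3Q = 0, i.e. Q = 466/3.
Back-substituting: q_G = (350 − 233)/(3/2) = 78, q_F = (278 − 233)/(3/2) = 30, q_Y = (304 − 233)/(3/2) = 142/3.

30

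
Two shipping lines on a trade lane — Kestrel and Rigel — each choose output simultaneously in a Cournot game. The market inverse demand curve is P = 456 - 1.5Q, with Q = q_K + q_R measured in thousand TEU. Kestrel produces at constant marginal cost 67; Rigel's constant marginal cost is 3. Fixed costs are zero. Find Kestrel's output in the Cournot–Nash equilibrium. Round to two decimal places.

Kestrel's profit: π_K = (456 - 1.5Q)q_K - (67q_K). Setting ∂π_K/∂q_K = 0: 389 - 3q_K - (3/2)(q_R) = 0.
Rigel's first-order condition: 453 - 3q_R - (3/2)(q_K) = 0.
Rearranging gives the reaction functions q_K = (389 - (3/2)q_R)/3 and q_R = (453 - (3/2)q_K)/3.
Substituting one into the other gives q_K = 650/9 and q_R = 1034/9.

72.22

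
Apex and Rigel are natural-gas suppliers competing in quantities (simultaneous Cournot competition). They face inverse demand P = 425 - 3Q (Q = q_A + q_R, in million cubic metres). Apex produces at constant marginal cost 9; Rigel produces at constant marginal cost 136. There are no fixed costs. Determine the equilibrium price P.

Apex's profit: π_A = (425 - 3Q)q_A - (9q_A). Setting ∂π_A/∂q_A = 0: 416 - 6q_A - 3(q_R) = 0.
Rigel's profit: π_R = (425 - 3Q)q_R - (136q_R). Setting ∂π_R/∂q_R = 0: 289 - 6q_R - 3(q_A) = 0.
Best responses: q_A = (416 - 3q_R)/6, q_R = (289 - 3q_A)/6.
Solving the pair: q_A = 181/3, q_R = 18.
Total output Q = 235/3, so price P = 425 - 3·(235/3) = 190.

190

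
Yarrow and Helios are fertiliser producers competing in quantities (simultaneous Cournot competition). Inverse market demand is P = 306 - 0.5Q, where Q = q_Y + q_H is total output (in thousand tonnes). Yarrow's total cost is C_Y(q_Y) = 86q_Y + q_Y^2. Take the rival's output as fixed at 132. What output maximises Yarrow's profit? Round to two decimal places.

With the rival's output fixed at 132, Yarrow's profit is π_Y = (306 - (1/2)·132 - (1/2)q_Y)q_Y - (86q_Y + q_Y²) = (240 - (1/2)q_Y)q_Y - (86q_Y + q_Y²).
∂π_Y/∂q_Y = 154 - 3q_Y = 0, so q_Y = 154/3.

51.33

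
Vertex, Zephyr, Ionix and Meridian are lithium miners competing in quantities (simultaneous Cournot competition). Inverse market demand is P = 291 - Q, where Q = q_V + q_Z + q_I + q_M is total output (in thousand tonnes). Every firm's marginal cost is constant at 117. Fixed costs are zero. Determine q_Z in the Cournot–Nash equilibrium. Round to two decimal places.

A representative firm's profit is π_i = q_i(291 - Q) - 117q_i.
Setting ∂π_i/∂q_i = 0 with rivals' quantities fixed: 174 - 2q_i - Σ_{j≠i} q_j = 0.
By symmetry each firm produces the same amount; substituting Σ_{j≠i} q_j = 3q_i yields q_i = 174/5.

34.80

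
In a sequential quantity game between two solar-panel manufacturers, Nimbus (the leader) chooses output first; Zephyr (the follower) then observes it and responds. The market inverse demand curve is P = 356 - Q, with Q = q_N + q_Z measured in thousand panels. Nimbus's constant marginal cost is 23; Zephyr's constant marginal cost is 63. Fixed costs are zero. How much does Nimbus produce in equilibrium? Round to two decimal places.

The follower Zephyr best-responds to any q_N: π_Z = (356 - Q)q_Z - 63q_Z.
Setting the follower's marginal profit to zero, 293 - q_N - 2q_Z = 0, i.e. q_Z = (293 - q_N)/2.
The leader anticipates this reaction. Substituting into P = 356 - Q gives P = 419/2 - (1/2)q_N, so π_N = (419/2 - (1/2)q_N)q_N - 23q_N.
Maximising: ∂π_N/∂q_N = 373/2 - q_N = 0, giving q_N = 373/2.
Then q_Z = (293 - 373/2)/2 = 213/4.

186.50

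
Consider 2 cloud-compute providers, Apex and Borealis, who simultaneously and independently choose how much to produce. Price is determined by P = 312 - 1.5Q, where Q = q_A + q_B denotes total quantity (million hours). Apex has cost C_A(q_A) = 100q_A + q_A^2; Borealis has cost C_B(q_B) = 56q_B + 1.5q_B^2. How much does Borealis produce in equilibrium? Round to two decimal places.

Apex's profit: π_A = (312 - 1.5Q)q_A - (100q_A + q_A²). Setting ∂π_A/∂q_A = 0: 212 - 5q_A - (3/2)(q_B) = 0.
Borealis's profit: π_B = (312 - 1.5Q)q_B - (56q_B + (3/2)q_B²). Setting ∂π_B/∂q_B = 0: 256 - 6q_B - (3/2)(q_A) = 0.
Rearranging gives the reaction functions q_A = (212 - (3/2)q_B)/5 and q_B = (256 - (3/2)q_A)/6.
Substituting one into the other gives q_A = 32 and q_B = 104/3.

34.67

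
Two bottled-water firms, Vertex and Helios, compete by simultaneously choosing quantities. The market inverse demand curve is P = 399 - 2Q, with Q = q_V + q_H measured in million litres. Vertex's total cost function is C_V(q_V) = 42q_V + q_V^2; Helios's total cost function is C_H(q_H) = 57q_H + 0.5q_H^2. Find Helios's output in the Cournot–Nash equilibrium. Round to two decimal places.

Vertex's profit: π_V = (399 - 2Q)q_V - (42q_V + q_V²). Setting ∂π_V/∂q_V = 0: 357 - 6q_V - 2(q_H) = 0.
Helios's profit: π_H = (399 - 2Q)q_H - (57q_H + (1/2)q_H²). Setting ∂π_H/∂q_H = 0: 342 - 5q_H - 2(q_V) = 0.
So q_V = (357 - 2q_H)/6 and q_H = (342 - 2q_V)/5.
Solving the pair: q_V = 1101/26, q_H = 669/13.

51.46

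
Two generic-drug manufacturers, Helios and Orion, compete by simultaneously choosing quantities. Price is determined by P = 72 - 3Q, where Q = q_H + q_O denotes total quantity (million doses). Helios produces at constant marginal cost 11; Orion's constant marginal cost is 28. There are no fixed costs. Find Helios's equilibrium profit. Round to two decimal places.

225.33

Helios's profit: π_H = (72 - 3Q)q_H - (11q_H). Setting ∂π_H/∂q_H = 0: 61 - 6q_H - 3(q_O) = 0.
Orion's profit: π_O = (72 - 3Q)q_O - (28q_O). Setting ∂π_O/∂q_O = 0: 44 - 6q_O - 3(q_H) = 0.
Best responses: q_H = (61 - 3q_O)/6, q_O = (44 - 3q_H)/6.
Substituting one into the other gives q_H = 26/3 and q_O = 3.
Price P = 72 - 3·(35/3) = 37.
Helios's profit: (37 - 11)·(26/3) = 676/3.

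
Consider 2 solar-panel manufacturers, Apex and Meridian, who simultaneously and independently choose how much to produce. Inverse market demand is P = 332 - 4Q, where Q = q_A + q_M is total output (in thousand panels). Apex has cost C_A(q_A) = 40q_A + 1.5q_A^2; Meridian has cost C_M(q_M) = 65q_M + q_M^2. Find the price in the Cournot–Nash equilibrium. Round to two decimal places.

177.91

Apex's profit: π_A = (332 - 4Q)q_A - (40q_A + (3/2)q_A²). Setting ∂π_A/∂q_A = 0: 292 - 11q_A - 4(q_M) = 0.
Meridian's profit: π_M = (332 - 4Q)q_M - (65q_M + q_M²). Setting ∂π_M/∂q_M = 0: 267 - 10q_M - 4(q_A) = 0.
Rearranging gives the reaction functions q_A = (292 - 4q_M)/11 and q_M = (267 - 4q_A)/10.
Solving the pair: q_A = 926/47, q_M = 1769/94.
Total output Q = 38.5213, so price P = 332 - 4·38.5213 = 177.9149.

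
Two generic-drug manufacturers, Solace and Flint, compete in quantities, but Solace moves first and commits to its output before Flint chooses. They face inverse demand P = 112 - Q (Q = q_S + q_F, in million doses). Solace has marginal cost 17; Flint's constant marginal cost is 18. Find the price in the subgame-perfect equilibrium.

Solve by backward induction. Given q_S, the follower Flint maximises π_F = (112 - q_S - q_F)q_F - 18q_F.
Follower FOC: 94 - q_S - 2q_F = 0, so q_F(q_S) = (94 - q_S)/2.
The leader anticipates this reaction. Substituting into P = 112 - Q gives P = 65 - (1/2)q_S, so π_S = (65 - (1/2)q_S)q_S - 17q_S.
Leader FOC: 48 - q_S = 0, so q_S = 48.
Then q_F = (94 - 48)/2 = 23.
Total output Q = 71, so price P = 112 - 71 = 41.

41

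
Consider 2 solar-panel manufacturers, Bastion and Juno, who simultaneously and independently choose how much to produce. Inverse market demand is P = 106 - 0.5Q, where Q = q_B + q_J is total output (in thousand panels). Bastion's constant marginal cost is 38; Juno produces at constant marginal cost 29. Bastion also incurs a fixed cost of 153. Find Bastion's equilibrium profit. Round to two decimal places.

620.56

Bastion's profit: π_B = (106 - 0.5Q)q_B - (38q_B). Setting ∂π_B/∂q_B = 0: 68 - q_B - (1/2)(q_J) = 0.
Juno's first-order condition: 77 - q_J - (1/2)(q_B) = 0.
So q_B = (68 - (1/2)q_J) and q_J = (77 - (1/2)q_B).
Substituting one into the other gives q_B = 118/3 and q_J = 172/3.
Price P = 106 - (1/2)·(290/3) = 173/3.
Bastion's profit: (173/3 - 38)·(118/3) - 153 = 620.5556.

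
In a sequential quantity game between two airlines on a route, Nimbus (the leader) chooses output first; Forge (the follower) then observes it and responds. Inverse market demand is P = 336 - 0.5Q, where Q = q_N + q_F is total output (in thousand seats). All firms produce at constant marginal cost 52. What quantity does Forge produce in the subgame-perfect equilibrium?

The follower Forge best-responds to any q_N: π_F = (336 - 0.5Q)q_F - 52q_F.
Setting the follower's marginal profit to zero, 284 - (1/2)q_N - q_F = 0, i.e. q_F = (284 - (1/2)q_N).
Nimbus substitutes q_F(q_N) into its own profit: π_N = q_N(336 - (1/2)q_N - (284 - (1/2)q_N)/2) - 52q_N = (194 - (1/4)q_N)q_N - 52q_N.
Leader FOC: 142 - (1/2)q_N = 0, so q_N = 284.
Then q_F = (284 - (1/2)·284) = 142.

142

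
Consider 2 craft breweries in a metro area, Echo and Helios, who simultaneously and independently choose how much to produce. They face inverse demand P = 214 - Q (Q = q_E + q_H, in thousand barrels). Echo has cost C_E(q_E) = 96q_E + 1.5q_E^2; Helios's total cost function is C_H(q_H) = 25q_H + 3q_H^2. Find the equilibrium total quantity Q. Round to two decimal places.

Echo's profit: π_E = (214 - Q)q_E - (96q_E + (3/2)q_E²). Setting ∂π_E/∂q_E = 0: 118 - 5q_E - (q_H) = 0.
Helios's first-order condition: 189 - 8q_H - (q_E) = 0.
Best responses: q_E = (118 - q_H)/5, q_H = (189 - q_E)/8.
Solving the pair: q_E = 755/39, q_H = 827/39.
Total output Q = 755/39 + 827/39 = 1582/39.

40.56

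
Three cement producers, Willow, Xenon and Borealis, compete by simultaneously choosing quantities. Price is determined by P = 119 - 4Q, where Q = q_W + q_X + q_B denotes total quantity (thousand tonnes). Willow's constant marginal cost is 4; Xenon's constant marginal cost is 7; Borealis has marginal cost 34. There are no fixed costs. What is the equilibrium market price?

41

Willow's profit: π_W = (119 - 4Q)q_W - (4q_W). Setting ∂π_W/∂q_W = 0: 115 - 8q_W - 4(q_X + q_B) = 0.
Xenon's profit: π_X = (119 - 4Q)q_X - (7q_X). Setting ∂π_X/∂q_X = 0: 112 - 8q_X - 4(q_W + q_B) = 0.
Borealis's first-order condition: 85 - 8q_B - 4(q_W + q_X) = 0.
Adding the 3 first-order conditions: 312 − 16Q = 0, so Q = 39/2.
Back-substituting: q_W = (115 − 78)/4 = 37/4, q_X = (112 − 78)/4 = 17/2, q_B = (85 − 78)/4 = 7/4.
Total output Q = 39/2, so price P = 119 - 4·(39/2) = 41.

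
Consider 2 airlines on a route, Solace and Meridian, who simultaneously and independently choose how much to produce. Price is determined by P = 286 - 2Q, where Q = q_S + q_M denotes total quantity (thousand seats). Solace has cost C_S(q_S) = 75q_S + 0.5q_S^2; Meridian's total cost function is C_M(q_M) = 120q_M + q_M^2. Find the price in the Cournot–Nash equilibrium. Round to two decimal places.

182.77

Solace's profit: π_S = (286 - 2Q)q_S - (75q_S + (1/2)q_S²). Setting ∂π_S/∂q_S = 0: 211 - 5q_S - 2(q_M) = 0.
Meridian's first-order condition: 166 - 6q_M - 2(q_S) = 0.
So q_S = (211 - 2q_M)/5 and q_M = (166 - 2q_S)/6.
Solving the pair: q_S = 467/13, q_M = 204/13.
Total output Q = 671/13, so price P = 286 - 2·(671/13) = 182.7692.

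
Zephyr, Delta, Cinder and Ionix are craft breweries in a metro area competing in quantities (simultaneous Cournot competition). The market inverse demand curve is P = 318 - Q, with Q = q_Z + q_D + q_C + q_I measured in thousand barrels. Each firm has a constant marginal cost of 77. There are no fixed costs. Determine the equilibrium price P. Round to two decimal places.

Each firm earns π_i = (318 - Q)q_i - 77q_i.
Setting ∂π_i/∂q_i = 0 with rivals' quantities fixed: 241 - 2q_i - Σ_{j≠i} q_j = 0.
By symmetry each firm produces the same amount; substituting Σ_{j≠i} q_j = 3q_i yields q_i = 241/5.
Total output Q = 964/5, so price P = 318 - 964/5 = 626/5.

125.20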